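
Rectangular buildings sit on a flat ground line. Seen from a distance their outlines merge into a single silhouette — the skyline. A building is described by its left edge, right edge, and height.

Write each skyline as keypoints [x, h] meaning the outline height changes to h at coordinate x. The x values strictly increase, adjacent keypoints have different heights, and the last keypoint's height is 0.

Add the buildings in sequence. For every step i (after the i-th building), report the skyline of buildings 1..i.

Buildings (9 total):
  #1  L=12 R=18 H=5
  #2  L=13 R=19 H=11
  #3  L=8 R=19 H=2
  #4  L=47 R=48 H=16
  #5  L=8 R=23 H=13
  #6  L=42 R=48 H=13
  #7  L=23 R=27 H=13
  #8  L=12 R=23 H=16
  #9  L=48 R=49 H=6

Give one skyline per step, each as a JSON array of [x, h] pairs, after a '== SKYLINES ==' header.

== SKYLINES ==
[[12,5],[18,0]]
[[12,5],[13,11],[19,0]]
[[8,2],[12,5],[13,11],[19,0]]
[[8,2],[12,5],[13,11],[19,0],[47,16],[48,0]]
[[8,13],[23,0],[47,16],[48,0]]
[[8,13],[23,0],[42,13],[47,16],[48,0]]
[[8,13],[27,0],[42,13],[47,16],[48,0]]
[[8,13],[12,16],[23,13],[27,0],[42,13],[47,16],[48,0]]
[[8,13],[12,16],[23,13],[27,0],[42,13],[47,16],[48,6],[49,0]]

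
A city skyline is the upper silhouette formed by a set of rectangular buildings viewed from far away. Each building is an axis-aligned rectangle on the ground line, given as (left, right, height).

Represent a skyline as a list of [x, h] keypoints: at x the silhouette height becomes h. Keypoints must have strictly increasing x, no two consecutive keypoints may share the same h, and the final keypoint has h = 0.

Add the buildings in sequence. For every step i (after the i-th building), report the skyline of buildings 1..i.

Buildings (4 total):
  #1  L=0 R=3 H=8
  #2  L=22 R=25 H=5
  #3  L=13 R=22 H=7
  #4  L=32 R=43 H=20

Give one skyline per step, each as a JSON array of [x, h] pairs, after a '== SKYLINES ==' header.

== SKYLINES ==
[[0,8],[3,0]]
[[0,8],[3,0],[22,5],[25,0]]
[[0,8],[3,0],[13,7],[22,5],[25,0]]
[[0,8],[3,0],[13,7],[22,5],[25,0],[32,20],[43,0]]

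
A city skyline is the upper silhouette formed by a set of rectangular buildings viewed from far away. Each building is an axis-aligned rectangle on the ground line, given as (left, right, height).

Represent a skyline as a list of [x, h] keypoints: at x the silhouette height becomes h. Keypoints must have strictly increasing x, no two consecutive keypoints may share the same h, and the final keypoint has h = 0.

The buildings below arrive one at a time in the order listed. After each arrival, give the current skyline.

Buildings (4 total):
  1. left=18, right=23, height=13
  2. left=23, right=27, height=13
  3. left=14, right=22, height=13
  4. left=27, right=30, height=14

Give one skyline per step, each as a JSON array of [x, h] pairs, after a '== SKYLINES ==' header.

== SKYLINES ==
[[18,13],[23,0]]
[[18,13],[27,0]]
[[14,13],[27,0]]
[[14,13],[27,14],[30,0]]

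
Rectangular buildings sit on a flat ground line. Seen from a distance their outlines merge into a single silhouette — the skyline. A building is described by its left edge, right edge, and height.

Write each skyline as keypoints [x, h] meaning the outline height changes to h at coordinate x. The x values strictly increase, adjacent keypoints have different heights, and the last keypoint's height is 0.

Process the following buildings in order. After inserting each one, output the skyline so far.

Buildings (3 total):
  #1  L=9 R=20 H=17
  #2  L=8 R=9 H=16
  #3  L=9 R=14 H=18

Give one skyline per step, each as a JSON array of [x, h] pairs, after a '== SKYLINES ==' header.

== SKYLINES ==
[[9,17],[20,0]]
[[8,16],[9,17],[20,0]]
[[8,16],[9,18],[14,17],[20,0]]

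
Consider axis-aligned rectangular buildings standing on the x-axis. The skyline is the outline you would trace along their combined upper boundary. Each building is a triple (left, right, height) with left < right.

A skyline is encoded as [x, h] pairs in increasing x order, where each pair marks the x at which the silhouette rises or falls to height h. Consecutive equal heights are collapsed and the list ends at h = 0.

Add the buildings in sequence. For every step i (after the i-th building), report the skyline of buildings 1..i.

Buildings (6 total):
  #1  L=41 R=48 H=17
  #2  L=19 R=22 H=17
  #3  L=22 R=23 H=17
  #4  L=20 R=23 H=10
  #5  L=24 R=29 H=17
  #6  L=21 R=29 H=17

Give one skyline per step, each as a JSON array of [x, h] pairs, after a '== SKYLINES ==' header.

== SKYLINES ==
[[41,17],[48,0]]
[[19,17],[22,0],[41,17],[48,0]]
[[19,17],[23,0],[41,17],[48,0]]
[[19,17],[23,0],[41,17],[48,0]]
[[19,17],[23,0],[24,17],[29,0],[41,17],[48,0]]
[[19,17],[29,0],[41,17],[48,0]]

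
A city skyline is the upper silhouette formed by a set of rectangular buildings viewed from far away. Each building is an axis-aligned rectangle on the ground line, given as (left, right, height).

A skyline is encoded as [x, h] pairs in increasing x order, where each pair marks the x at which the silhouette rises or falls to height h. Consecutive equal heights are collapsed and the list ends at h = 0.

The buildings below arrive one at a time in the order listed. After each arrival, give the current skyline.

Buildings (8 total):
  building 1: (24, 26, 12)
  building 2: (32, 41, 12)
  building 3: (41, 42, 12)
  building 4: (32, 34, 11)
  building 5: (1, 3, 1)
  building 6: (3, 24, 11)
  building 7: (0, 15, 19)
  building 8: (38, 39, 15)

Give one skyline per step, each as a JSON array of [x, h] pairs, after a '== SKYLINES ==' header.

== SKYLINES ==
[[24,12],[26,0]]
[[24,12],[26,0],[32,12],[41,0]]
[[24,12],[26,0],[32,12],[42,0]]
[[24,12],[26,0],[32,12],[42,0]]
[[1,1],[3,0],[24,12],[26,0],[32,12],[42,0]]
[[1,1],[3,11],[24,12],[26,0],[32,12],[42,0]]
[[0,19],[15,11],[24,12],[26,0],[32,12],[42,0]]
[[0,19],[15,11],[24,12],[26,0],[32,12],[38,15],[39,12],[42,0]]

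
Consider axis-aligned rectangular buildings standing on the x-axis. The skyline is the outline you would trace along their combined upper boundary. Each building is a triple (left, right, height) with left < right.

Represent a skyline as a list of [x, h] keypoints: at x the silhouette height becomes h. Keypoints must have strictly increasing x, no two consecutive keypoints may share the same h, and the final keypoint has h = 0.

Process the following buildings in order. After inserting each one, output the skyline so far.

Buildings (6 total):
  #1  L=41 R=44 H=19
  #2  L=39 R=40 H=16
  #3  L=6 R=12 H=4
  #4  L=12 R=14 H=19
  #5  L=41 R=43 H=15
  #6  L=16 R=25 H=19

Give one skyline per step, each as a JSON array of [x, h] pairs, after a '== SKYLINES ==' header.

== SKYLINES ==
[[41,19],[44,0]]
[[39,16],[40,0],[41,19],[44,0]]
[[6,4],[12,0],[39,16],[40,0],[41,19],[44,0]]
[[6,4],[12,19],[14,0],[39,16],[40,0],[41,19],[44,0]]
[[6,4],[12,19],[14,0],[39,16],[40,0],[41,19],[44,0]]
[[6,4],[12,19],[14,0],[16,19],[25,0],[39,16],[40,0],[41,19],[44,0]]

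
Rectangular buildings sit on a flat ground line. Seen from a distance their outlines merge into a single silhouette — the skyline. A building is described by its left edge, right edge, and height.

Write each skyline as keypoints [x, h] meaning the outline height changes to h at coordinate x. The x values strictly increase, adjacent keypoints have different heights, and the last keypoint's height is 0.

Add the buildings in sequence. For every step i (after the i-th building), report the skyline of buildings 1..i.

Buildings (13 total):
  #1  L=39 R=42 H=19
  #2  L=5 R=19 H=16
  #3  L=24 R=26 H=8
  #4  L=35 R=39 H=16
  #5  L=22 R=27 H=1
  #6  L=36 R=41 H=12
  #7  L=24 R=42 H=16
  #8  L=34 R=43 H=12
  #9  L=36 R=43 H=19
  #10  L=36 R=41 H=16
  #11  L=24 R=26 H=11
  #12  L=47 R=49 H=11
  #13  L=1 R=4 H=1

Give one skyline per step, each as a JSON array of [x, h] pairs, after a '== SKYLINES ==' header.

== SKYLINES ==
[[39,19],[42,0]]
[[5,16],[19,0],[39,19],[42,0]]
[[5,16],[19,0],[24,8],[26,0],[39,19],[42,0]]
[[5,16],[19,0],[24,8],[26,0],[35,16],[39,19],[42,0]]
[[5,16],[19,0],[22,1],[24,8],[26,1],[27,0],[35,16],[39,19],[42,0]]
[[5,16],[19,0],[22,1],[24,8],[26,1],[27,0],[35,16],[39,19],[42,0]]
[[5,16],[19,0],[22,1],[24,16],[39,19],[42,0]]
[[5,16],[19,0],[22,1],[24,16],[39,19],[42,12],[43,0]]
[[5,16],[19,0],[22,1],[24,16],[36,19],[43,0]]
[[5,16],[19,0],[22,1],[24,16],[36,19],[43,0]]
[[5,16],[19,0],[22,1],[24,16],[36,19],[43,0]]
[[5,16],[19,0],[22,1],[24,16],[36,19],[43,0],[47,11],[49,0]]
[[1,1],[4,0],[5,16],[19,0],[22,1],[24,16],[36,19],[43,0],[47,11],[49,0]]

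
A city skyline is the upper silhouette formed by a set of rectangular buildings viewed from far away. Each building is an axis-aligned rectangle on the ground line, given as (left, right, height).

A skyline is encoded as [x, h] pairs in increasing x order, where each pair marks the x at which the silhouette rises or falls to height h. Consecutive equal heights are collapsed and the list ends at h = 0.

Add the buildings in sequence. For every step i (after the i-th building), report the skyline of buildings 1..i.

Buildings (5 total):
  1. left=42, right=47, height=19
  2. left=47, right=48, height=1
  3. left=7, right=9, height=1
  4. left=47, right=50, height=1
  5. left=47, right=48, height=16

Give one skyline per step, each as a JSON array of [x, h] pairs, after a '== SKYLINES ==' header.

== SKYLINES ==
[[42,19],[47,0]]
[[42,19],[47,1],[48,0]]
[[7,1],[9,0],[42,19],[47,1],[48,0]]
[[7,1],[9,0],[42,19],[47,1],[50,0]]
[[7,1],[9,0],[42,19],[47,16],[48,1],[50,0]]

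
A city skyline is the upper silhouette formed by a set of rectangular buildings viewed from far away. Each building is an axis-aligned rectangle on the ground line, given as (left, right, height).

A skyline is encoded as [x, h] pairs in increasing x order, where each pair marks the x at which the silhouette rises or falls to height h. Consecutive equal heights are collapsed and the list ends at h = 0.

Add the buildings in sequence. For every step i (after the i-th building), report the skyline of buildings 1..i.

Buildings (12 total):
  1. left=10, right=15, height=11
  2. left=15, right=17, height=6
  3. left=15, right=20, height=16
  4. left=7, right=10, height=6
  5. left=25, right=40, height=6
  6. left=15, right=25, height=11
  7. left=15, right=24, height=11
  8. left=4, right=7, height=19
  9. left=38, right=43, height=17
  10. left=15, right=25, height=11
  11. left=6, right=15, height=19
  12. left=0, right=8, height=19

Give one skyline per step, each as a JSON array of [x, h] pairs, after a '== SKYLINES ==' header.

== SKYLINES ==
[[10,11],[15,0]]
[[10,11],[15,6],[17,0]]
[[10,11],[15,16],[20,0]]
[[7,6],[10,11],[15,16],[20,0]]
[[7,6],[10,11],[15,16],[20,0],[25,6],[40,0]]
[[7,6],[10,11],[15,16],[20,11],[25,6],[40,0]]
[[7,6],[10,11],[15,16],[20,11],[25,6],[40,0]]
[[4,19],[7,6],[10,11],[15,16],[20,11],[25,6],[40,0]]
[[4,19],[7,6],[10,11],[15,16],[20,11],[25,6],[38,17],[43,0]]
[[4,19],[7,6],[10,11],[15,16],[20,11],[25,6],[38,17],[43,0]]
[[4,19],[15,16],[20,11],[25,6],[38,17],[43,0]]
[[0,19],[15,16],[20,11],[25,6],[38,17],[43,0]]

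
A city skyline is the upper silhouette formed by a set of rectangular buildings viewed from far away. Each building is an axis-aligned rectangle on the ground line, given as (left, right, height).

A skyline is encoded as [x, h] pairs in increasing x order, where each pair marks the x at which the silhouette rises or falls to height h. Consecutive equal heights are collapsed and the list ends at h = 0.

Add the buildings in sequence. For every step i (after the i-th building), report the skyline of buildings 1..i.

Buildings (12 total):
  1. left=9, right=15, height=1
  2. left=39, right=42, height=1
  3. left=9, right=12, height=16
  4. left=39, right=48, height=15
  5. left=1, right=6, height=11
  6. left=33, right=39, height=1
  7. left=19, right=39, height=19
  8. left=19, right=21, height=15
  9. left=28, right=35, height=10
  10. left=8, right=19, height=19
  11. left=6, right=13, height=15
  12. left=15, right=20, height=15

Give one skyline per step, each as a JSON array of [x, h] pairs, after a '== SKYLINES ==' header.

== SKYLINES ==
[[9,1],[15,0]]
[[9,1],[15,0],[39,1],[42,0]]
[[9,16],[12,1],[15,0],[39,1],[42,0]]
[[9,16],[12,1],[15,0],[39,15],[48,0]]
[[1,11],[6,0],[9,16],[12,1],[15,0],[39,15],[48,0]]
[[1,11],[6,0],[9,16],[12,1],[15,0],[33,1],[39,15],[48,0]]
[[1,11],[6,0],[9,16],[12,1],[15,0],[19,19],[39,15],[48,0]]
[[1,11],[6,0],[9,16],[12,1],[15,0],[19,19],[39,15],[48,0]]
[[1,11],[6,0],[9,16],[12,1],[15,0],[19,19],[39,15],[48,0]]
[[1,11],[6,0],[8,19],[39,15],[48,0]]
[[1,11],[6,15],[8,19],[39,15],[48,0]]
[[1,11],[6,15],[8,19],[39,15],[48,0]]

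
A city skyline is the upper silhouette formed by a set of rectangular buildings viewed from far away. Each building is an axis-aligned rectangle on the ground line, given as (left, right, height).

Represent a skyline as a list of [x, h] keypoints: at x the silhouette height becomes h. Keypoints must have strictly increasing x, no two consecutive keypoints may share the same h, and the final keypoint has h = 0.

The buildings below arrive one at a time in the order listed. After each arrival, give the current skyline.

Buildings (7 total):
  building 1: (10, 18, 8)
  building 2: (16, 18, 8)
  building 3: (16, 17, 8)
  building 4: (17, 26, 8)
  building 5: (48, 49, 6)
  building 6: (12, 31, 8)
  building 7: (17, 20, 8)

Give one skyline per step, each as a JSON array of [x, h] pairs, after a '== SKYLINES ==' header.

== SKYLINES ==
[[10,8],[18,0]]
[[10,8],[18,0]]
[[10,8],[18,0]]
[[10,8],[26,0]]
[[10,8],[26,0],[48,6],[49,0]]
[[10,8],[31,0],[48,6],[49,0]]
[[10,8],[31,0],[48,6],[49,0]]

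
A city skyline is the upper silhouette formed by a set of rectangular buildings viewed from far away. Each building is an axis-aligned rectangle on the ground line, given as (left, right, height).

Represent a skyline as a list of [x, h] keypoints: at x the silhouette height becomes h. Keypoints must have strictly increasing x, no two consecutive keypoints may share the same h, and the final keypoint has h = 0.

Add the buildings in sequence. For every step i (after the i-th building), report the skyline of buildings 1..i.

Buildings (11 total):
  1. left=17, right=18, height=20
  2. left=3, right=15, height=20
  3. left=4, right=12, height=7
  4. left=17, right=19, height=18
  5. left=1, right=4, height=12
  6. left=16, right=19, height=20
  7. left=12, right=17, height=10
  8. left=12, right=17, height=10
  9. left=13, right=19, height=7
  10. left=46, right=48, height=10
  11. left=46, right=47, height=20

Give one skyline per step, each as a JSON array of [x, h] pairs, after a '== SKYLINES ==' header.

== SKYLINES ==
[[17,20],[18,0]]
[[3,20],[15,0],[17,20],[18,0]]
[[3,20],[15,0],[17,20],[18,0]]
[[3,20],[15,0],[17,20],[18,18],[19,0]]
[[1,12],[3,20],[15,0],[17,20],[18,18],[19,0]]
[[1,12],[3,20],[15,0],[16,20],[19,0]]
[[1,12],[3,20],[15,10],[16,20],[19,0]]
[[1,12],[3,20],[15,10],[16,20],[19,0]]
[[1,12],[3,20],[15,10],[16,20],[19,0]]
[[1,12],[3,20],[15,10],[16,20],[19,0],[46,10],[48,0]]
[[1,12],[3,20],[15,10],[16,20],[19,0],[46,20],[47,10],[48,0]]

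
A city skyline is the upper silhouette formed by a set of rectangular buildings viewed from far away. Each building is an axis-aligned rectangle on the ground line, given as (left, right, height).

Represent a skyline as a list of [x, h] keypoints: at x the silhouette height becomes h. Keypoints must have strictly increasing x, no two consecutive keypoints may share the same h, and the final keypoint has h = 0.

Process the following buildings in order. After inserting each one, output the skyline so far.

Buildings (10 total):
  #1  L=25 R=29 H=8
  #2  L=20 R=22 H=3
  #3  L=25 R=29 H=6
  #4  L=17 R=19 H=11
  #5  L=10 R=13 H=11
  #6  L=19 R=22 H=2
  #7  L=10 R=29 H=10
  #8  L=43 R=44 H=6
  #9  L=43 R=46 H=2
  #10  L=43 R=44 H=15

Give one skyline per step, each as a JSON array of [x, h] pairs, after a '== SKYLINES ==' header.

== SKYLINES ==
[[25,8],[29,0]]
[[20,3],[22,0],[25,8],[29,0]]
[[20,3],[22,0],[25,8],[29,0]]
[[17,11],[19,0],[20,3],[22,0],[25,8],[29,0]]
[[10,11],[13,0],[17,11],[19,0],[20,3],[22,0],[25,8],[29,0]]
[[10,11],[13,0],[17,11],[19,2],[20,3],[22,0],[25,8],[29,0]]
[[10,11],[13,10],[17,11],[19,10],[29,0]]
[[10,11],[13,10],[17,11],[19,10],[29,0],[43,6],[44,0]]
[[10,11],[13,10],[17,11],[19,10],[29,0],[43,6],[44,2],[46,0]]
[[10,11],[13,10],[17,11],[19,10],[29,0],[43,15],[44,2],[46,0]]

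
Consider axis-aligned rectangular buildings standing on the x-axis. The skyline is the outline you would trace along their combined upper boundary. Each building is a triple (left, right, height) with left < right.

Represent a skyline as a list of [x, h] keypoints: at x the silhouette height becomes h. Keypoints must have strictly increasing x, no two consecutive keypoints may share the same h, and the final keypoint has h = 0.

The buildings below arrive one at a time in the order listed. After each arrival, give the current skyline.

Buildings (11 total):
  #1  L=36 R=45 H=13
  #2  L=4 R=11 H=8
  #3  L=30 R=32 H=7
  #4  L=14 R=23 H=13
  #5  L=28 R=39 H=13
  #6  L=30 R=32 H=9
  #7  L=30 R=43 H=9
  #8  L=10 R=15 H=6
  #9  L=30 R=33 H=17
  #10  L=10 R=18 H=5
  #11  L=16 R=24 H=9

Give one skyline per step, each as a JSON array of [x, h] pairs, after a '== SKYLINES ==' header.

== SKYLINES ==
[[36,13],[45,0]]
[[4,8],[11,0],[36,13],[45,0]]
[[4,8],[11,0],[30,7],[32,0],[36,13],[45,0]]
[[4,8],[11,0],[14,13],[23,0],[30,7],[32,0],[36,13],[45,0]]
[[4,8],[11,0],[14,13],[23,0],[28,13],[45,0]]
[[4,8],[11,0],[14,13],[23,0],[28,13],[45,0]]
[[4,8],[11,0],[14,13],[23,0],[28,13],[45,0]]
[[4,8],[11,6],[14,13],[23,0],[28,13],[45,0]]
[[4,8],[11,6],[14,13],[23,0],[28,13],[30,17],[33,13],[45,0]]
[[4,8],[11,6],[14,13],[23,0],[28,13],[30,17],[33,13],[45,0]]
[[4,8],[11,6],[14,13],[23,9],[24,0],[28,13],[30,17],[33,13],[45,0]]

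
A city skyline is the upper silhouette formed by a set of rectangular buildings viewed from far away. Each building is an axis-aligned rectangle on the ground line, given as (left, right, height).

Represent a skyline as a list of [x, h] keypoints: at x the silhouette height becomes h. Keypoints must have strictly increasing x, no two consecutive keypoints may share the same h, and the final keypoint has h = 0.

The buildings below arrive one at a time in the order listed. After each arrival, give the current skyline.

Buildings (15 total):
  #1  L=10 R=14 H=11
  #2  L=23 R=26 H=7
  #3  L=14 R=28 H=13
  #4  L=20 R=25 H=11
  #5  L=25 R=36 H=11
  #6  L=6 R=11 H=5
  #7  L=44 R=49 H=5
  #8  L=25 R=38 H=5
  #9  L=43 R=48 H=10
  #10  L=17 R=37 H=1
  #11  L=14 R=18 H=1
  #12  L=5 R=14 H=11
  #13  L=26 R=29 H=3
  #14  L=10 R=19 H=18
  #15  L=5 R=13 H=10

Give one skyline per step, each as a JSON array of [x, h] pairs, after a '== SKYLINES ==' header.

== SKYLINES ==
[[10,11],[14,0]]
[[10,11],[14,0],[23,7],[26,0]]
[[10,11],[14,13],[28,0]]
[[10,11],[14,13],[28,0]]
[[10,11],[14,13],[28,11],[36,0]]
[[6,5],[10,11],[14,13],[28,11],[36,0]]
[[6,5],[10,11],[14,13],[28,11],[36,0],[44,5],[49,0]]
[[6,5],[10,11],[14,13],[28,11],[36,5],[38,0],[44,5],[49,0]]
[[6,5],[10,11],[14,13],[28,11],[36,5],[38,0],[43,10],[48,5],[49,0]]
[[6,5],[10,11],[14,13],[28,11],[36,5],[38,0],[43,10],[48,5],[49,0]]
[[6,5],[10,11],[14,13],[28,11],[36,5],[38,0],[43,10],[48,5],[49,0]]
[[5,11],[14,13],[28,11],[36,5],[38,0],[43,10],[48,5],[49,0]]
[[5,11],[14,13],[28,11],[36,5],[38,0],[43,10],[48,5],[49,0]]
[[5,11],[10,18],[19,13],[28,11],[36,5],[38,0],[43,10],[48,5],[49,0]]
[[5,11],[10,18],[19,13],[28,11],[36,5],[38,0],[43,10],[48,5],[49,0]]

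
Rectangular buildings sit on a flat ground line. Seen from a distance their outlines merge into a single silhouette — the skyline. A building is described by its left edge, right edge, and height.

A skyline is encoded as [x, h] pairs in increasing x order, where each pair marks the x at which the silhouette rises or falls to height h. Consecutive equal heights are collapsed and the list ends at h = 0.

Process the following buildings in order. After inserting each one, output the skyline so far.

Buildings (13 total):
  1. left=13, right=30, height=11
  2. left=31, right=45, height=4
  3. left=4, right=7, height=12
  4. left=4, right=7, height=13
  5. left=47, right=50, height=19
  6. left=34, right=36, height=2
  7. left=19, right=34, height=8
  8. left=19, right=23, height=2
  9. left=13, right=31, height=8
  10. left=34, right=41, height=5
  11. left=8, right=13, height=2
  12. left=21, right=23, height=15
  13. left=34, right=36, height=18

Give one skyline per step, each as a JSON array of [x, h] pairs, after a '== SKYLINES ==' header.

== SKYLINES ==
[[13,11],[30,0]]
[[13,11],[30,0],[31,4],[45,0]]
[[4,12],[7,0],[13,11],[30,0],[31,4],[45,0]]
[[4,13],[7,0],[13,11],[30,0],[31,4],[45,0]]
[[4,13],[7,0],[13,11],[30,0],[31,4],[45,0],[47,19],[50,0]]
[[4,13],[7,0],[13,11],[30,0],[31,4],[45,0],[47,19],[50,0]]
[[4,13],[7,0],[13,11],[30,8],[34,4],[45,0],[47,19],[50,0]]
[[4,13],[7,0],[13,11],[30,8],[34,4],[45,0],[47,19],[50,0]]
[[4,13],[7,0],[13,11],[30,8],[34,4],[45,0],[47,19],[50,0]]
[[4,13],[7,0],[13,11],[30,8],[34,5],[41,4],[45,0],[47,19],[50,0]]
[[4,13],[7,0],[8,2],[13,11],[30,8],[34,5],[41,4],[45,0],[47,19],[50,0]]
[[4,13],[7,0],[8,2],[13,11],[21,15],[23,11],[30,8],[34,5],[41,4],[45,0],[47,19],[50,0]]
[[4,13],[7,0],[8,2],[13,11],[21,15],[23,11],[30,8],[34,18],[36,5],[41,4],[45,0],[47,19],[50,0]]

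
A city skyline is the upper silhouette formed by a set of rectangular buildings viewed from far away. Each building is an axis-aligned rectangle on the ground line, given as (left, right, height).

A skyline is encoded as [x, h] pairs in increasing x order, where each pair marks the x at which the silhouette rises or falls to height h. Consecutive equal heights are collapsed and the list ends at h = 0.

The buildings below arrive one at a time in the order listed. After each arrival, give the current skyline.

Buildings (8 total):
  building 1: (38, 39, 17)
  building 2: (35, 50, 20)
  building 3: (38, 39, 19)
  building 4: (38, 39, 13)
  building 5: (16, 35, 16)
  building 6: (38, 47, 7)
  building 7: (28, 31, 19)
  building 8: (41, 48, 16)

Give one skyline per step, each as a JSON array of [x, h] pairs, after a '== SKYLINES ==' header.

== SKYLINES ==
[[38,17],[39,0]]
[[35,20],[50,0]]
[[35,20],[50,0]]
[[35,20],[50,0]]
[[16,16],[35,20],[50,0]]
[[16,16],[35,20],[50,0]]
[[16,16],[28,19],[31,16],[35,20],[50,0]]
[[16,16],[28,19],[31,16],[35,20],[50,0]]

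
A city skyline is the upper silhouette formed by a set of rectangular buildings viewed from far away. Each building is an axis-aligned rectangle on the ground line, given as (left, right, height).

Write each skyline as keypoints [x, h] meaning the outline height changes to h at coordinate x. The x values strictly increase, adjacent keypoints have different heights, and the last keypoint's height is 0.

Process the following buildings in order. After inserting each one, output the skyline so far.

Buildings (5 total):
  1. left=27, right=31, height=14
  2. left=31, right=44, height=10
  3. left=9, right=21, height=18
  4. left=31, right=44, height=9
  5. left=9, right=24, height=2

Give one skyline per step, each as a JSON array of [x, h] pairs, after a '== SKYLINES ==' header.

== SKYLINES ==
[[27,14],[31,0]]
[[27,14],[31,10],[44,0]]
[[9,18],[21,0],[27,14],[31,10],[44,0]]
[[9,18],[21,0],[27,14],[31,10],[44,0]]
[[9,18],[21,2],[24,0],[27,14],[31,10],[44,0]]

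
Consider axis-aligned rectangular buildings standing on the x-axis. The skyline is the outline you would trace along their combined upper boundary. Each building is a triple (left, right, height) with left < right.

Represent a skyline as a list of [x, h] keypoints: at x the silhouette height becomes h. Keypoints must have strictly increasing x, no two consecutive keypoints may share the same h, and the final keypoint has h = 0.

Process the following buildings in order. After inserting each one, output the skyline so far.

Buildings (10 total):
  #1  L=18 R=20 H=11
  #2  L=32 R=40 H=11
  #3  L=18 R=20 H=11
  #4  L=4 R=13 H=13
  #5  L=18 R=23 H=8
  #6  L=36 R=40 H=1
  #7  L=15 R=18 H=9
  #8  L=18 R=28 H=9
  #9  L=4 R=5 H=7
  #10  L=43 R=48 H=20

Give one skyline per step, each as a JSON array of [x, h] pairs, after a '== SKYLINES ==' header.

== SKYLINES ==
[[18,11],[20,0]]
[[18,11],[20,0],[32,11],[40,0]]
[[18,11],[20,0],[32,11],[40,0]]
[[4,13],[13,0],[18,11],[20,0],[32,11],[40,0]]
[[4,13],[13,0],[18,11],[20,8],[23,0],[32,11],[40,0]]
[[4,13],[13,0],[18,11],[20,8],[23,0],[32,11],[40,0]]
[[4,13],[13,0],[15,9],[18,11],[20,8],[23,0],[32,11],[40,0]]
[[4,13],[13,0],[15,9],[18,11],[20,9],[28,0],[32,11],[40,0]]
[[4,13],[13,0],[15,9],[18,11],[20,9],[28,0],[32,11],[40,0]]
[[4,13],[13,0],[15,9],[18,11],[20,9],[28,0],[32,11],[40,0],[43,20],[48,0]]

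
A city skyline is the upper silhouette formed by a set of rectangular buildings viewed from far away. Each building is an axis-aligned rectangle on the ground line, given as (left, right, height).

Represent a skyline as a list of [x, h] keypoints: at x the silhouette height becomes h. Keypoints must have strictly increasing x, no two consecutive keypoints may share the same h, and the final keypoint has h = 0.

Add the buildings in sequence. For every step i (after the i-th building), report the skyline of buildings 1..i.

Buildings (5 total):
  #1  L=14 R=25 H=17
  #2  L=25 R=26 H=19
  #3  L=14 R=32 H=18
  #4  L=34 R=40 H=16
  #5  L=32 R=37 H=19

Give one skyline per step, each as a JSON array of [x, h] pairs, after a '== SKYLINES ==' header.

== SKYLINES ==
[[14,17],[25,0]]
[[14,17],[25,19],[26,0]]
[[14,18],[25,19],[26,18],[32,0]]
[[14,18],[25,19],[26,18],[32,0],[34,16],[40,0]]
[[14,18],[25,19],[26,18],[32,19],[37,16],[40,0]]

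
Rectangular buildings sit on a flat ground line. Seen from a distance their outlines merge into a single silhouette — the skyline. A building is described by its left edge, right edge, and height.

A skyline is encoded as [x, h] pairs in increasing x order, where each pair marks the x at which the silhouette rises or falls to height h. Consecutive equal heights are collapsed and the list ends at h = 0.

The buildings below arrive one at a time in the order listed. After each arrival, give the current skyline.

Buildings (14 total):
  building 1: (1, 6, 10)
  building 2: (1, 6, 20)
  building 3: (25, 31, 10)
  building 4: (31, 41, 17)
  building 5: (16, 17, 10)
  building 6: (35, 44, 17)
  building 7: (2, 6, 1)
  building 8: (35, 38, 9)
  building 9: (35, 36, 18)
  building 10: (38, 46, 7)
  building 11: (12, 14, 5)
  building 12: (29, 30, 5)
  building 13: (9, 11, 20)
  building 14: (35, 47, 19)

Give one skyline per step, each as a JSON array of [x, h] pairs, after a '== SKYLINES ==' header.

== SKYLINES ==
[[1,10],[6,0]]
[[1,20],[6,0]]
[[1,20],[6,0],[25,10],[31,0]]
[[1,20],[6,0],[25,10],[31,17],[41,0]]
[[1,20],[6,0],[16,10],[17,0],[25,10],[31,17],[41,0]]
[[1,20],[6,0],[16,10],[17,0],[25,10],[31,17],[44,0]]
[[1,20],[6,0],[16,10],[17,0],[25,10],[31,17],[44,0]]
[[1,20],[6,0],[16,10],[17,0],[25,10],[31,17],[44,0]]
[[1,20],[6,0],[16,10],[17,0],[25,10],[31,17],[35,18],[36,17],[44,0]]
[[1,20],[6,0],[16,10],[17,0],[25,10],[31,17],[35,18],[36,17],[44,7],[46,0]]
[[1,20],[6,0],[12,5],[14,0],[16,10],[17,0],[25,10],[31,17],[35,18],[36,17],[44,7],[46,0]]
[[1,20],[6,0],[12,5],[14,0],[16,10],[17,0],[25,10],[31,17],[35,18],[36,17],[44,7],[46,0]]
[[1,20],[6,0],[9,20],[11,0],[12,5],[14,0],[16,10],[17,0],[25,10],[31,17],[35,18],[36,17],[44,7],[46,0]]
[[1,20],[6,0],[9,20],[11,0],[12,5],[14,0],[16,10],[17,0],[25,10],[31,17],[35,19],[47,0]]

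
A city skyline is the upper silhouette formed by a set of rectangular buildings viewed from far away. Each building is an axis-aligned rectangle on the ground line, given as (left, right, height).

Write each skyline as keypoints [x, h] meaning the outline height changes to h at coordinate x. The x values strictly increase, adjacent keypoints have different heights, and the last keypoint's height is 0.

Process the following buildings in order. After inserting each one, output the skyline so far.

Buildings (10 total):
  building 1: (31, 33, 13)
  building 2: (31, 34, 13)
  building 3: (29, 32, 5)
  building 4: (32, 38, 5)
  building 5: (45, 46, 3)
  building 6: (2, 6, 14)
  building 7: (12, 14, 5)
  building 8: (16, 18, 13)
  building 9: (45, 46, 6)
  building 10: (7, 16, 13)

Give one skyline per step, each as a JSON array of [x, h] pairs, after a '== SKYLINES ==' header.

== SKYLINES ==
[[31,13],[33,0]]
[[31,13],[34,0]]
[[29,5],[31,13],[34,0]]
[[29,5],[31,13],[34,5],[38,0]]
[[29,5],[31,13],[34,5],[38,0],[45,3],[46,0]]
[[2,14],[6,0],[29,5],[31,13],[34,5],[38,0],[45,3],[46,0]]
[[2,14],[6,0],[12,5],[14,0],[29,5],[31,13],[34,5],[38,0],[45,3],[46,0]]
[[2,14],[6,0],[12,5],[14,0],[16,13],[18,0],[29,5],[31,13],[34,5],[38,0],[45,3],[46,0]]
[[2,14],[6,0],[12,5],[14,0],[16,13],[18,0],[29,5],[31,13],[34,5],[38,0],[45,6],[46,0]]
[[2,14],[6,0],[7,13],[18,0],[29,5],[31,13],[34,5],[38,0],[45,6],[46,0]]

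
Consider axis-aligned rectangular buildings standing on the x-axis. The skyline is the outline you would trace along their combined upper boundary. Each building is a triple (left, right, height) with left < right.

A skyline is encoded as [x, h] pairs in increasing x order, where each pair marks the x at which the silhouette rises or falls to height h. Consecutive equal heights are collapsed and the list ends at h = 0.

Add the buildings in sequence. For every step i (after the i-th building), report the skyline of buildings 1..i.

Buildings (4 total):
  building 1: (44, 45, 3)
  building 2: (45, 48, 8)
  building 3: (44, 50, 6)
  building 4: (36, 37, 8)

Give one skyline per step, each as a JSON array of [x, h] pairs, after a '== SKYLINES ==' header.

== SKYLINES ==
[[44,3],[45,0]]
[[44,3],[45,8],[48,0]]
[[44,6],[45,8],[48,6],[50,0]]
[[36,8],[37,0],[44,6],[45,8],[48,6],[50,0]]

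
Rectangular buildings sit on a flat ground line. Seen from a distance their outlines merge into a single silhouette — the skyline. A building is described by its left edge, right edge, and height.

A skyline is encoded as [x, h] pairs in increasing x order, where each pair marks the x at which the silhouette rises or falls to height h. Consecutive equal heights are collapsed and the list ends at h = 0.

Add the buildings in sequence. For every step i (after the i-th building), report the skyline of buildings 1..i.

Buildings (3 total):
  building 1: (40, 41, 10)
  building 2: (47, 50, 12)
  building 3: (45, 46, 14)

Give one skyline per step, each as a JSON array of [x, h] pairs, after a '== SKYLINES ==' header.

== SKYLINES ==
[[40,10],[41,0]]
[[40,10],[41,0],[47,12],[50,0]]
[[40,10],[41,0],[45,14],[46,0],[47,12],[50,0]]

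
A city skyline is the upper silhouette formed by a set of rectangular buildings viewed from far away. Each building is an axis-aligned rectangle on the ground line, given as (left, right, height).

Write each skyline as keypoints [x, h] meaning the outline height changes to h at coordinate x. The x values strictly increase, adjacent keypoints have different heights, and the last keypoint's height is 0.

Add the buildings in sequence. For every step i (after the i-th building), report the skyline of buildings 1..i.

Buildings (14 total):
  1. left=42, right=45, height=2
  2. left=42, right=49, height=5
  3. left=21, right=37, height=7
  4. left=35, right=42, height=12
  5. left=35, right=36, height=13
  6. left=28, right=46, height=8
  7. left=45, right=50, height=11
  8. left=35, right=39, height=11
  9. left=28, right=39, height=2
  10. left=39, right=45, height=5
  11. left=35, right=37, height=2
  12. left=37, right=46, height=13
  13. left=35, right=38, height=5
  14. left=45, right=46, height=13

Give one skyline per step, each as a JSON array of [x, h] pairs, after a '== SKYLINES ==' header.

== SKYLINES ==
[[42,2],[45,0]]
[[42,5],[49,0]]
[[21,7],[37,0],[42,5],[49,0]]
[[21,7],[35,12],[42,5],[49,0]]
[[21,7],[35,13],[36,12],[42,5],[49,0]]
[[21,7],[28,8],[35,13],[36,12],[42,8],[46,5],[49,0]]
[[21,7],[28,8],[35,13],[36,12],[42,8],[45,11],[50,0]]
[[21,7],[28,8],[35,13],[36,12],[42,8],[45,11],[50,0]]
[[21,7],[28,8],[35,13],[36,12],[42,8],[45,11],[50,0]]
[[21,7],[28,8],[35,13],[36,12],[42,8],[45,11],[50,0]]
[[21,7],[28,8],[35,13],[36,12],[42,8],[45,11],[50,0]]
[[21,7],[28,8],[35,13],[36,12],[37,13],[46,11],[50,0]]
[[21,7],[28,8],[35,13],[36,12],[37,13],[46,11],[50,0]]
[[21,7],[28,8],[35,13],[36,12],[37,13],[46,11],[50,0]]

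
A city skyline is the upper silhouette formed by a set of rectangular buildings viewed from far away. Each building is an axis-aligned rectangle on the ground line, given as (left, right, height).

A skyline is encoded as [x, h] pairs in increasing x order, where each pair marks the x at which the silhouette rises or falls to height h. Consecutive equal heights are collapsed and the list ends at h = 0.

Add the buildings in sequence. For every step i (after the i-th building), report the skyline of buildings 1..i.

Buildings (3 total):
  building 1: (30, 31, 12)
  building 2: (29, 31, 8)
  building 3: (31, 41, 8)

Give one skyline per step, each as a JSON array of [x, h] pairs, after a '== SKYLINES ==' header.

== SKYLINES ==
[[30,12],[31,0]]
[[29,8],[30,12],[31,0]]
[[29,8],[30,12],[31,8],[41,0]]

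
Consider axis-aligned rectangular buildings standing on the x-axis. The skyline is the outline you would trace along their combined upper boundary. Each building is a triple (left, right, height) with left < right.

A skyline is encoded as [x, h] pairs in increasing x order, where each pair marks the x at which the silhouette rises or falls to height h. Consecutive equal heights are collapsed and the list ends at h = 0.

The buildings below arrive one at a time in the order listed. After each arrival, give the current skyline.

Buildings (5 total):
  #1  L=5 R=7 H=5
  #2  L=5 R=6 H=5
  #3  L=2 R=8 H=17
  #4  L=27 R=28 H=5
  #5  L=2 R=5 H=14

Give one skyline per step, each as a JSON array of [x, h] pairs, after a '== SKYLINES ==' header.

== SKYLINES ==
[[5,5],[7,0]]
[[5,5],[7,0]]
[[2,17],[8,0]]
[[2,17],[8,0],[27,5],[28,0]]
[[2,17],[8,0],[27,5],[28,0]]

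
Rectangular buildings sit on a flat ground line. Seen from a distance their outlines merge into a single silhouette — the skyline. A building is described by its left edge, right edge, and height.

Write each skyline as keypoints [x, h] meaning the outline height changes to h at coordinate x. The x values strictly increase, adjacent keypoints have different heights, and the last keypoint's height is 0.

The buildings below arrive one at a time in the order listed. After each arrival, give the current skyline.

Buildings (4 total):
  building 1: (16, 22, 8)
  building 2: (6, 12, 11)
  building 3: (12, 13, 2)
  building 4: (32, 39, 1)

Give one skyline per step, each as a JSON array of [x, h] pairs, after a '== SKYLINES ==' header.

== SKYLINES ==
[[16,8],[22,0]]
[[6,11],[12,0],[16,8],[22,0]]
[[6,11],[12,2],[13,0],[16,8],[22,0]]
[[6,11],[12,2],[13,0],[16,8],[22,0],[32,1],[39,0]]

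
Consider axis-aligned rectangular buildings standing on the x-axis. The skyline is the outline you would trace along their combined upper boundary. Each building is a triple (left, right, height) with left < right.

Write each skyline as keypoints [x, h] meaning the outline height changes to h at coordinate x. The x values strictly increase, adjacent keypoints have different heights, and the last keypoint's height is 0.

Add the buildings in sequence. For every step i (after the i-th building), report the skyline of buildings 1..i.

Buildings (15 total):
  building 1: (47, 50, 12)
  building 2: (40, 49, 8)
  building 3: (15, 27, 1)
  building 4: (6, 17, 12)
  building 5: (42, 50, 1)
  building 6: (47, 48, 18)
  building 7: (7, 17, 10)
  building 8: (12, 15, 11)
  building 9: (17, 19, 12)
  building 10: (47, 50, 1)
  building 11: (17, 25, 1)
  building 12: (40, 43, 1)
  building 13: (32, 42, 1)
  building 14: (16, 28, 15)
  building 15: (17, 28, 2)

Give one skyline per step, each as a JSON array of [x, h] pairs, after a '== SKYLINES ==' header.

== SKYLINES ==
[[47,12],[50,0]]
[[40,8],[47,12],[50,0]]
[[15,1],[27,0],[40,8],[47,12],[50,0]]
[[6,12],[17,1],[27,0],[40,8],[47,12],[50,0]]
[[6,12],[17,1],[27,0],[40,8],[47,12],[50,0]]
[[6,12],[17,1],[27,0],[40,8],[47,18],[48,12],[50,0]]
[[6,12],[17,1],[27,0],[40,8],[47,18],[48,12],[50,0]]
[[6,12],[17,1],[27,0],[40,8],[47,18],[48,12],[50,0]]
[[6,12],[19,1],[27,0],[40,8],[47,18],[48,12],[50,0]]
[[6,12],[19,1],[27,0],[40,8],[47,18],[48,12],[50,0]]
[[6,12],[19,1],[27,0],[40,8],[47,18],[48,12],[50,0]]
[[6,12],[19,1],[27,0],[40,8],[47,18],[48,12],[50,0]]
[[6,12],[19,1],[27,0],[32,1],[40,8],[47,18],[48,12],[50,0]]
[[6,12],[16,15],[28,0],[32,1],[40,8],[47,18],[48,12],[50,0]]
[[6,12],[16,15],[28,0],[32,1],[40,8],[47,18],[48,12],[50,0]]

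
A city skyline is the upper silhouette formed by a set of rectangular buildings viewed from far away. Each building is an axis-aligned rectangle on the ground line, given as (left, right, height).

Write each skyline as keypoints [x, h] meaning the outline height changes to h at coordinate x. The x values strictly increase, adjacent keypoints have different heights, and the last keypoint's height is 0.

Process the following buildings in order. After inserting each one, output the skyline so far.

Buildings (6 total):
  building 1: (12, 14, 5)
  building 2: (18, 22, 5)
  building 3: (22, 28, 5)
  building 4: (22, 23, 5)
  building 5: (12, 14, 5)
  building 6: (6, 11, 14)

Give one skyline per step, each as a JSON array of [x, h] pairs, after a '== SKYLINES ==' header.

== SKYLINES ==
[[12,5],[14,0]]
[[12,5],[14,0],[18,5],[22,0]]
[[12,5],[14,0],[18,5],[28,0]]
[[12,5],[14,0],[18,5],[28,0]]
[[12,5],[14,0],[18,5],[28,0]]
[[6,14],[11,0],[12,5],[14,0],[18,5],[28,0]]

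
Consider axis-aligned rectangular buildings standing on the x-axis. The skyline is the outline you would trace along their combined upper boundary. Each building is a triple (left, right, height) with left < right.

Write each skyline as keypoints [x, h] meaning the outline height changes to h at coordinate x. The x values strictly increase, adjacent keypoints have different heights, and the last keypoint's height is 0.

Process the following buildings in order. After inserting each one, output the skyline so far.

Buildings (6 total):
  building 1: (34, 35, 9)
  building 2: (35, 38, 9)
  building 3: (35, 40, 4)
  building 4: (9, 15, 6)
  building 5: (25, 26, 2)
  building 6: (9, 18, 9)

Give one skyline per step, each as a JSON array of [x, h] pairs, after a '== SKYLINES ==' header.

== SKYLINES ==
[[34,9],[35,0]]
[[34,9],[38,0]]
[[34,9],[38,4],[40,0]]
[[9,6],[15,0],[34,9],[38,4],[40,0]]
[[9,6],[15,0],[25,2],[26,0],[34,9],[38,4],[40,0]]
[[9,9],[18,0],[25,2],[26,0],[34,9],[38,4],[40,0]]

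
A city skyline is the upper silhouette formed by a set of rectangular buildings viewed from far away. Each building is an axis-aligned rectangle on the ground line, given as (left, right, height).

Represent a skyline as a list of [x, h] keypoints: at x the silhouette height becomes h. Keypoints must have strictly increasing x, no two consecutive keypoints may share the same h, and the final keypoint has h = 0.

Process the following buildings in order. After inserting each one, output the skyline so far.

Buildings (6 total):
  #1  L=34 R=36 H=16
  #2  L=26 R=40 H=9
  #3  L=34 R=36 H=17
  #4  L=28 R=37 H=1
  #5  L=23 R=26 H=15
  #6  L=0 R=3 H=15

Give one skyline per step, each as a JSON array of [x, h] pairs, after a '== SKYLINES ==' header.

== SKYLINES ==
[[34,16],[36,0]]
[[26,9],[34,16],[36,9],[40,0]]
[[26,9],[34,17],[36,9],[40,0]]
[[26,9],[34,17],[36,9],[40,0]]
[[23,15],[26,9],[34,17],[36,9],[40,0]]
[[0,15],[3,0],[23,15],[26,9],[34,17],[36,9],[40,0]]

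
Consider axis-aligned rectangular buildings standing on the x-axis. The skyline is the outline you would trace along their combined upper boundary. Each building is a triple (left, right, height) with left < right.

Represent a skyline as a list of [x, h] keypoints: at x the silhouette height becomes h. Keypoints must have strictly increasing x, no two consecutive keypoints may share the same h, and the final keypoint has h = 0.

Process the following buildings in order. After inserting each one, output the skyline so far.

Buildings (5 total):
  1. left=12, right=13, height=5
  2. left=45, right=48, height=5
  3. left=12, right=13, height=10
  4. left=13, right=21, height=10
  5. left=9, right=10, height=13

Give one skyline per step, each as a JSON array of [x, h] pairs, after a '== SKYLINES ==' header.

== SKYLINES ==
[[12,5],[13,0]]
[[12,5],[13,0],[45,5],[48,0]]
[[12,10],[13,0],[45,5],[48,0]]
[[12,10],[21,0],[45,5],[48,0]]
[[9,13],[10,0],[12,10],[21,0],[45,5],[48,0]]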